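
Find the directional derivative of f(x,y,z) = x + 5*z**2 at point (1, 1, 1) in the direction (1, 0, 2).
21*sqrt(5)/5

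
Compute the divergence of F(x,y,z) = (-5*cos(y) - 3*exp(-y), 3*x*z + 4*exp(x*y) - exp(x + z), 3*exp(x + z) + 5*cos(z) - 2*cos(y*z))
4*x*exp(x*y) + 2*y*sin(y*z) + 3*exp(x + z) - 5*sin(z)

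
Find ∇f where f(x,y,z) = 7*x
(7, 0, 0)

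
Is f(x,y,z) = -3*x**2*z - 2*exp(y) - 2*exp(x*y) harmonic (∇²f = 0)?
No, ∇²f = -2*x**2*exp(x*y) - 2*y**2*exp(x*y) - 6*z - 2*exp(y)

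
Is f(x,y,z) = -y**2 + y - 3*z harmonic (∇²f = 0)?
No, ∇²f = -2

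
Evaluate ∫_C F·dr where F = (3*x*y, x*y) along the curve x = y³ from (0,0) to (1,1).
52/35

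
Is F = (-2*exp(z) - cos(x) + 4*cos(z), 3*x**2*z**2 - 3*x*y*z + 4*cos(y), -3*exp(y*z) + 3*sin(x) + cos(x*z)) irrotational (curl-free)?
No, ∇×F = (-6*x**2*z + 3*x*y - 3*z*exp(y*z), z*sin(x*z) - 2*exp(z) - 4*sin(z) - 3*cos(x), 3*z*(2*x*z - y))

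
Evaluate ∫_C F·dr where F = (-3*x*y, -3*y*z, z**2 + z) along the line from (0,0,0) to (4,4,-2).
-98/3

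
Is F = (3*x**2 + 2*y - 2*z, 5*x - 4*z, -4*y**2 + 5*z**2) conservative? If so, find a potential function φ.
No, ∇×F = (4 - 8*y, -2, 3) ≠ 0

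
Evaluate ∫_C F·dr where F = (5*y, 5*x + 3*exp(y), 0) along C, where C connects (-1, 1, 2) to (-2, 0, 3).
8 - 3*E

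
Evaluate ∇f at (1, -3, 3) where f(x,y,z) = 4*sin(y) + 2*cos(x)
(-2*sin(1), 4*cos(3), 0)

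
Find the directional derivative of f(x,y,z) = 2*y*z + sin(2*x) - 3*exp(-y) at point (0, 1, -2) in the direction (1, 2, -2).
-10/3 + 2*exp(-1)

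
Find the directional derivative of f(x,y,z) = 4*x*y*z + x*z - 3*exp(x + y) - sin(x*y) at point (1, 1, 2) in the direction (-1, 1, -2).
-2*sqrt(6)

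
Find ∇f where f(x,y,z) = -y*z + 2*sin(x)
(2*cos(x), -z, -y)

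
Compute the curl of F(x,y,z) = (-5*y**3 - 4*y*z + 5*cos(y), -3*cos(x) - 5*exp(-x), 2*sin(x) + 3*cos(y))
(-3*sin(y), -4*y - 2*cos(x), 15*y**2 + 4*z + 3*sin(x) + 5*sin(y) + 5*exp(-x))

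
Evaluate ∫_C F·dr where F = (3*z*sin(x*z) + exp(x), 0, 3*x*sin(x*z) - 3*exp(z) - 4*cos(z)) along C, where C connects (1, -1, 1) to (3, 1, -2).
-3*cos(6) - 3*exp(-2) + 3*cos(1) + 4*sin(1) + 4*sin(2) + 2*E + exp(3)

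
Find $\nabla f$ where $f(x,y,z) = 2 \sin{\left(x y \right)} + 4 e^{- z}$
(2*y*cos(x*y), 2*x*cos(x*y), -4*exp(-z))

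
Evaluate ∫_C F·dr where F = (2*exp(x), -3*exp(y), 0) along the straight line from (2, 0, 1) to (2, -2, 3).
3 - 3*exp(-2)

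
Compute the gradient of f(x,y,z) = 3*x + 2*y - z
(3, 2, -1)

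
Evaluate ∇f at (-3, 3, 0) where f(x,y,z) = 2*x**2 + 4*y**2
(-12, 24, 0)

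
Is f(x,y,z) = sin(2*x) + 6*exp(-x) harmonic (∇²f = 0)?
No, ∇²f = -4*sin(2*x) + 6*exp(-x)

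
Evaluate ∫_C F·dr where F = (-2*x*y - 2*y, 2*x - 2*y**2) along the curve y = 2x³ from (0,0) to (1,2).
-62/15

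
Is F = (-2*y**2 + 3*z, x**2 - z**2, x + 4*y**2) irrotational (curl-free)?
No, ∇×F = (8*y + 2*z, 2, 2*x + 4*y)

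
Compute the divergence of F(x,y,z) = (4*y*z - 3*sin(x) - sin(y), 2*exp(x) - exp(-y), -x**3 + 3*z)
-3*cos(x) + 3 + exp(-y)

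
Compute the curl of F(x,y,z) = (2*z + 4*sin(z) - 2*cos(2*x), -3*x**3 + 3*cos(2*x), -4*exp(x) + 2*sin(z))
(0, 4*exp(x) + 4*cos(z) + 2, -9*x**2 - 6*sin(2*x))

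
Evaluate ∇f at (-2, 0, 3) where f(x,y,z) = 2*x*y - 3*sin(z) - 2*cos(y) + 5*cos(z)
(0, -4, -5*sin(3) - 3*cos(3))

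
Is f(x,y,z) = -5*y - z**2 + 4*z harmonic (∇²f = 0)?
No, ∇²f = -2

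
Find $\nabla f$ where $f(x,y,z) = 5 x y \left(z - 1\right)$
(5*y*(z - 1), 5*x*(z - 1), 5*x*y)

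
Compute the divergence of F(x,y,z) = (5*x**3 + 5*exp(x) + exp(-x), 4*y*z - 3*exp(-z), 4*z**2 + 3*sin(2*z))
15*x**2 + 12*z + 5*exp(x) + 6*cos(2*z) - exp(-x)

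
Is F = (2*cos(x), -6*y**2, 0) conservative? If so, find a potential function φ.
Yes, F is conservative. φ = -2*y**3 + 2*sin(x)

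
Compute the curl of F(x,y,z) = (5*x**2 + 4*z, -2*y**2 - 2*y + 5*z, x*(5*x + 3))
(-5, 1 - 10*x, 0)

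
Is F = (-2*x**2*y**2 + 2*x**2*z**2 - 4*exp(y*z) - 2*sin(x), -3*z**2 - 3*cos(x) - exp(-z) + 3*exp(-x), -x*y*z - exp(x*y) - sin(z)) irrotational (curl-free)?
No, ∇×F = (-x*z - x*exp(x*y) + 6*z - exp(-z), 4*x**2*z + y*z + y*exp(x*y) - 4*y*exp(y*z), 4*x**2*y + 4*z*exp(y*z) + 3*sin(x) - 3*exp(-x))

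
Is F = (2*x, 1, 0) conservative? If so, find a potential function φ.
Yes, F is conservative. φ = x**2 + y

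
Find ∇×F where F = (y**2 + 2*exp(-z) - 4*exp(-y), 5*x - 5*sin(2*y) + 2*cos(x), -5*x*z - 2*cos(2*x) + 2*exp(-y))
(-2*exp(-y), 5*z - 4*sin(2*x) - 2*exp(-z), -2*y - 2*sin(x) + 5 - 4*exp(-y))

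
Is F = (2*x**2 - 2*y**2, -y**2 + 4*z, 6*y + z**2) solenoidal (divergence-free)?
No, ∇·F = 4*x - 2*y + 2*z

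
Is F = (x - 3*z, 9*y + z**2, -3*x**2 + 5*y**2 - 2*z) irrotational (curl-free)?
No, ∇×F = (10*y - 2*z, 6*x - 3, 0)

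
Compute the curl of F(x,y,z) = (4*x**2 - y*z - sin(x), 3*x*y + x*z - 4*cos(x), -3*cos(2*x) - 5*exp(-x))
(-x, -y - 6*sin(2*x) - 5*exp(-x), 3*y + 2*z + 4*sin(x))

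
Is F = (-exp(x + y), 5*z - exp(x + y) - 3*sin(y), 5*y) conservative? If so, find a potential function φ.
Yes, F is conservative. φ = 5*y*z - exp(x + y) + 3*cos(y)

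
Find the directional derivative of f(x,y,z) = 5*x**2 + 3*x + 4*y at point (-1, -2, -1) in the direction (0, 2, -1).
8*sqrt(5)/5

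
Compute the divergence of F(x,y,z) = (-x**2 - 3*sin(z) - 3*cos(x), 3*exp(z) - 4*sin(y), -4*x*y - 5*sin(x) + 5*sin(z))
-2*x + 3*sin(x) - 4*cos(y) + 5*cos(z)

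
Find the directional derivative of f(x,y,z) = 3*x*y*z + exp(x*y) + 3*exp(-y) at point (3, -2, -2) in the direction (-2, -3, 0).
sqrt(13)*(-5 + 30*exp(6) + 9*exp(8))*exp(-6)/13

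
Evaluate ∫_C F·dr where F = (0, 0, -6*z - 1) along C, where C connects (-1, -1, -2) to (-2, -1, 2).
-4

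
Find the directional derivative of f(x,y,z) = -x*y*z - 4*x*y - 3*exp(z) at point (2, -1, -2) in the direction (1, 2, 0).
-6*sqrt(5)/5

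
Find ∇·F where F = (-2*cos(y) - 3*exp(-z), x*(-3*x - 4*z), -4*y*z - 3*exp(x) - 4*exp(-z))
-4*y + 4*exp(-z)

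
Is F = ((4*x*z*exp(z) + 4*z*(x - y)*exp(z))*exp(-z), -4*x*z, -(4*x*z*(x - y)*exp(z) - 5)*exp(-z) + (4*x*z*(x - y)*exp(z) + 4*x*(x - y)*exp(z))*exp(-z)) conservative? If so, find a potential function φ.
Yes, F is conservative. φ = (4*x*z*(x - y)*exp(z) - 5)*exp(-z)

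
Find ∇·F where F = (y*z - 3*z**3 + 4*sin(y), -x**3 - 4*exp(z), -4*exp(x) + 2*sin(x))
0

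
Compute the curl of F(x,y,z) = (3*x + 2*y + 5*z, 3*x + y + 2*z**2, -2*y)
(-4*z - 2, 5, 1)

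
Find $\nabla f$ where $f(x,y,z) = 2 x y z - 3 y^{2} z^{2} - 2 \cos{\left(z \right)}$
(2*y*z, 2*z*(x - 3*y*z), 2*x*y - 6*y**2*z + 2*sin(z))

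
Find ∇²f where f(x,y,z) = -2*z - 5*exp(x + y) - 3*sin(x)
-10*exp(x + y) + 3*sin(x)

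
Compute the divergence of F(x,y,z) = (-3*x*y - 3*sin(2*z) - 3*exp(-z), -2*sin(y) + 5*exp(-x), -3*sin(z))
-3*y - 2*cos(y) - 3*cos(z)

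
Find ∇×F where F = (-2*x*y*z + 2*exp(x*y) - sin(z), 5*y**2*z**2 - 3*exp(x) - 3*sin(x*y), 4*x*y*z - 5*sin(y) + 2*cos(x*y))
(4*x*z - 2*x*sin(x*y) - 10*y**2*z - 5*cos(y), -2*x*y - 4*y*z + 2*y*sin(x*y) - cos(z), 2*x*z - 2*x*exp(x*y) - 3*y*cos(x*y) - 3*exp(x))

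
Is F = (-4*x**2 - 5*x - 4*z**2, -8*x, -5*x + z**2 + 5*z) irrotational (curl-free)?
No, ∇×F = (0, 5 - 8*z, -8)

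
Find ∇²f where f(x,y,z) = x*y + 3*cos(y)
-3*cos(y)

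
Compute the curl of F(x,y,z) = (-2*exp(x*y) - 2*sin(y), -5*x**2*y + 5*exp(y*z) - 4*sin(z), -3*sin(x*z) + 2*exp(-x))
(-5*y*exp(y*z) + 4*cos(z), 3*z*cos(x*z) + 2*exp(-x), -10*x*y + 2*x*exp(x*y) + 2*cos(y))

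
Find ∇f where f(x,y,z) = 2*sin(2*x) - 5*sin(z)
(4*cos(2*x), 0, -5*cos(z))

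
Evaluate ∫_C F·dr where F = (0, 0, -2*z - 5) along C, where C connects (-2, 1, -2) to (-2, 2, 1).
-12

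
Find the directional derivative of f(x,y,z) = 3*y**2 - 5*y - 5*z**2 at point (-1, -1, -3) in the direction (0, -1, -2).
-49*sqrt(5)/5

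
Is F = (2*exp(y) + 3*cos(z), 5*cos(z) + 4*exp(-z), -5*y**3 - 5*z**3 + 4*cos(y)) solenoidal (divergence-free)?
No, ∇·F = -15*z**2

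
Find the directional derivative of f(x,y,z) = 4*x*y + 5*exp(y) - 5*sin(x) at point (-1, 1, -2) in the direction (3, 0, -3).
sqrt(2)*(4 - 5*cos(1))/2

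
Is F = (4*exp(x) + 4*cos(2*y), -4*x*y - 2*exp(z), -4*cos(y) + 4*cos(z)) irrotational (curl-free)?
No, ∇×F = (2*exp(z) + 4*sin(y), 0, -4*y + 8*sin(2*y))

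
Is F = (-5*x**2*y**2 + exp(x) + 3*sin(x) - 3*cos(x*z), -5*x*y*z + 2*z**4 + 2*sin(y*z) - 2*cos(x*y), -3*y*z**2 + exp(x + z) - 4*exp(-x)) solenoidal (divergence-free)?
No, ∇·F = -10*x*y**2 - 5*x*z + 2*x*sin(x*y) - 6*y*z + 3*z*sin(x*z) + 2*z*cos(y*z) + exp(x) + exp(x + z) + 3*cos(x)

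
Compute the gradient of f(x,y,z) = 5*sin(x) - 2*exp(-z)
(5*cos(x), 0, 2*exp(-z))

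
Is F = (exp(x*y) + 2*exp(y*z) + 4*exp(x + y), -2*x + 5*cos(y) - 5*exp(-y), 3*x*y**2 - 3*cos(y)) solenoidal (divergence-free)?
No, ∇·F = y*exp(x*y) + 4*exp(x + y) - 5*sin(y) + 5*exp(-y)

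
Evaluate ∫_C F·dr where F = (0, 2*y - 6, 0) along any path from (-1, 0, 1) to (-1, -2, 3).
16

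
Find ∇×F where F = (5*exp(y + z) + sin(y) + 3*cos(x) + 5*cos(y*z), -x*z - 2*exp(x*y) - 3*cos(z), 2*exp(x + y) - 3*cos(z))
(x + 2*exp(x + y) - 3*sin(z), -5*y*sin(y*z) - 2*exp(x + y) + 5*exp(y + z), -2*y*exp(x*y) + 5*z*sin(y*z) - z - 5*exp(y + z) - cos(y))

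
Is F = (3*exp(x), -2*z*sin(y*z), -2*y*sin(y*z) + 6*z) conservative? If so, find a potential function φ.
Yes, F is conservative. φ = 3*z**2 + 3*exp(x) + 2*cos(y*z)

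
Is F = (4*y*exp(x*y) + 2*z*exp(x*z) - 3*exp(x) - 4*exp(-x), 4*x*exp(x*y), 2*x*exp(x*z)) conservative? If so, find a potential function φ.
Yes, F is conservative. φ = -3*exp(x) + 4*exp(x*y) + 2*exp(x*z) + 4*exp(-x)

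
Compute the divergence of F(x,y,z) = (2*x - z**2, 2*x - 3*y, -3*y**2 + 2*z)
1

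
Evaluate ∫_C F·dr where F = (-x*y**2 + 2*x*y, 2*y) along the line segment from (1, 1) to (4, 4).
-27/4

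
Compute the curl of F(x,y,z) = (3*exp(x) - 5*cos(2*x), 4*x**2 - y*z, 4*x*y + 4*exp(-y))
(4*x + y - 4*exp(-y), -4*y, 8*x)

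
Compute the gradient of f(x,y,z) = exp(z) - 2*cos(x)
(2*sin(x), 0, exp(z))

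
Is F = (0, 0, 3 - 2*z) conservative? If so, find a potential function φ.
Yes, F is conservative. φ = z*(3 - z)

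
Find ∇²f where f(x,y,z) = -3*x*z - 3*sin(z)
3*sin(z)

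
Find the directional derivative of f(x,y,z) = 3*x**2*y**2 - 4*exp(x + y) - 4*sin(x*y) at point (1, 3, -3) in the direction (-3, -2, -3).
sqrt(22)*(-99 + 22*cos(3) + 10*exp(4))/11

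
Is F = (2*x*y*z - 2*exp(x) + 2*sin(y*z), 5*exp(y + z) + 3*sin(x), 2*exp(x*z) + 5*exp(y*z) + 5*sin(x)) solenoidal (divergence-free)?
No, ∇·F = 2*x*exp(x*z) + 2*y*z + 5*y*exp(y*z) - 2*exp(x) + 5*exp(y + z)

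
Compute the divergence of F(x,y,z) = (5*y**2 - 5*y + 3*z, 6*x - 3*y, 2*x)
-3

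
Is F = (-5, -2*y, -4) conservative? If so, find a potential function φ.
Yes, F is conservative. φ = -5*x - y**2 - 4*z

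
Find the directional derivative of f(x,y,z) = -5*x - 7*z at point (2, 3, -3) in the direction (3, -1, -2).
-sqrt(14)/14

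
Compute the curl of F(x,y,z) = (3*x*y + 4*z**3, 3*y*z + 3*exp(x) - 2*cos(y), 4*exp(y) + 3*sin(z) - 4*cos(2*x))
(-3*y + 4*exp(y), 12*z**2 - 8*sin(2*x), -3*x + 3*exp(x))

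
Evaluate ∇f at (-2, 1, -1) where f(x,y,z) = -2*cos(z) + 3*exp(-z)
(0, 0, -3*E - 2*sin(1))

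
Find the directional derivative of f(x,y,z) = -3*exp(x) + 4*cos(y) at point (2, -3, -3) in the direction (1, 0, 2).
-3*sqrt(5)*exp(2)/5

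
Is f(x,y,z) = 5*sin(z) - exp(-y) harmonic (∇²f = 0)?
No, ∇²f = -5*sin(z) - exp(-y)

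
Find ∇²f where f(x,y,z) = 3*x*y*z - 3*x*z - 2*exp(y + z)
-4*exp(y + z)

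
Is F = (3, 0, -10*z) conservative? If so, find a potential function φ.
Yes, F is conservative. φ = 3*x - 5*z**2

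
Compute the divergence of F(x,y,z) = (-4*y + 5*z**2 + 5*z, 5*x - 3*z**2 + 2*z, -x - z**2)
-2*z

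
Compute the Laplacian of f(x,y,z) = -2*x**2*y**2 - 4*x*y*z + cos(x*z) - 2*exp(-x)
-x**2*cos(x*z) - 4*x**2 - 4*y**2 - z**2*cos(x*z) - 2*exp(-x)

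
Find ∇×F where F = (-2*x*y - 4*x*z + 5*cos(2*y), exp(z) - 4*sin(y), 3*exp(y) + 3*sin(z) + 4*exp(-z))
(3*exp(y) - exp(z), -4*x, 2*x + 10*sin(2*y))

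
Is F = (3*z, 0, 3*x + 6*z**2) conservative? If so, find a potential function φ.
Yes, F is conservative. φ = z*(3*x + 2*z**2)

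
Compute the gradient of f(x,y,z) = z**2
(0, 0, 2*z)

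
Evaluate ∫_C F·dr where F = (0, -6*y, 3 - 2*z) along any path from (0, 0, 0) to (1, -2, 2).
-10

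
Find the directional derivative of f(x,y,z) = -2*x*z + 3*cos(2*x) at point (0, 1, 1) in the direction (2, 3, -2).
-4*sqrt(17)/17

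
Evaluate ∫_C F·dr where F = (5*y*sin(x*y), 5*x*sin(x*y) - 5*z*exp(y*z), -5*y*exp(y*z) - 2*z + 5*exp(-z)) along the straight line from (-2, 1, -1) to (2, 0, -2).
-5*exp(2) - 13 + 5*cos(2) + 5*exp(-1) + 5*E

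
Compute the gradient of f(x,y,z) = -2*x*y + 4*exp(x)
(-2*y + 4*exp(x), -2*x, 0)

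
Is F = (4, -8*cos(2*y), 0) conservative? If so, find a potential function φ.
Yes, F is conservative. φ = 4*x - 4*sin(2*y)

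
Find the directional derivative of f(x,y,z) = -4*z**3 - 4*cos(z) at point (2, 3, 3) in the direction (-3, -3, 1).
4*sqrt(19)*(-27 + sin(3))/19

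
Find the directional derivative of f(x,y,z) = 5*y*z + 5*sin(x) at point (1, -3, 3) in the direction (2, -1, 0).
sqrt(5)*(-3 + 2*cos(1))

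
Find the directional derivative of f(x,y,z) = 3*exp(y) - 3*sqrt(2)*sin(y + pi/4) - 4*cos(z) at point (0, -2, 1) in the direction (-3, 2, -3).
3*sqrt(22)*(-2*exp(2)*sin(1) - sqrt(2)*exp(2)*sin(pi/4 + 2) + 1)*exp(-2)/11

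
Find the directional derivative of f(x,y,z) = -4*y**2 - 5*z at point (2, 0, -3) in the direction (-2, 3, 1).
-5*sqrt(14)/14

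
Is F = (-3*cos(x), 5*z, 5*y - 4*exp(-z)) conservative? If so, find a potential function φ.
Yes, F is conservative. φ = 5*y*z - 3*sin(x) + 4*exp(-z)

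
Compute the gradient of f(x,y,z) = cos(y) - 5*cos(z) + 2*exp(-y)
(0, -sin(y) - 2*exp(-y), 5*sin(z))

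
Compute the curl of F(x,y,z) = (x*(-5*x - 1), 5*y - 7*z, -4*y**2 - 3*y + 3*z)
(4 - 8*y, 0, 0)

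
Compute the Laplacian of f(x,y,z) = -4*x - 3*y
0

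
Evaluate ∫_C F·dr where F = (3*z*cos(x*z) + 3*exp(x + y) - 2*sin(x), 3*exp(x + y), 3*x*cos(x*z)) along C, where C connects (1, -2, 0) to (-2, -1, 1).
-3*sin(2) - 3*exp(-1) - 2*cos(1) + 2*cos(2) + 3*exp(-3)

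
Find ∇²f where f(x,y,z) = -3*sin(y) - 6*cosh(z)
3*sin(y) - 6*cosh(z)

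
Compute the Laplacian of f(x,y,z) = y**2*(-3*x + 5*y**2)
-6*x + 60*y**2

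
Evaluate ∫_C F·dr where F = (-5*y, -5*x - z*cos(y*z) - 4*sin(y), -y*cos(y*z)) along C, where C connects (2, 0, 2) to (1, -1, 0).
1 + 4*cos(1)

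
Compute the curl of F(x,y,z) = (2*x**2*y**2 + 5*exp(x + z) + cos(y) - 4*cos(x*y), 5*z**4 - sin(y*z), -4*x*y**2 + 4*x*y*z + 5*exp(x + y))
(-8*x*y + 4*x*z + y*cos(y*z) - 20*z**3 + 5*exp(x + y), 4*y**2 - 4*y*z - 5*exp(x + y) + 5*exp(x + z), -4*x**2*y - 4*x*sin(x*y) + sin(y))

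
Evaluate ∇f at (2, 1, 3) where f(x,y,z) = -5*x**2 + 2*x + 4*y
(-18, 4, 0)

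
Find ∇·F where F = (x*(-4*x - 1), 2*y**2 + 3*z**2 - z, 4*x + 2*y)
-8*x + 4*y - 1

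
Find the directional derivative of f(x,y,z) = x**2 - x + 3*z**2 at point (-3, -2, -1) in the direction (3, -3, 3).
-13*sqrt(3)/3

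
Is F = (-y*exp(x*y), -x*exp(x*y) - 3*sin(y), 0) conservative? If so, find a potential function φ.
Yes, F is conservative. φ = -exp(x*y) + 3*cos(y)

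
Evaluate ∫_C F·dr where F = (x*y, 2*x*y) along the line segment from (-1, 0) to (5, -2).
-6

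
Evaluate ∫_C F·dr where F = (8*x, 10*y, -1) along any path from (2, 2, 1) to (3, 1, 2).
4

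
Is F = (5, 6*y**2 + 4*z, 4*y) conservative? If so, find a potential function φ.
Yes, F is conservative. φ = 5*x + 2*y**3 + 4*y*z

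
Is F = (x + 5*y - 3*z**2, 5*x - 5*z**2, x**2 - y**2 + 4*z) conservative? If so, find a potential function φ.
No, ∇×F = (-2*y + 10*z, -2*x - 6*z, 0) ≠ 0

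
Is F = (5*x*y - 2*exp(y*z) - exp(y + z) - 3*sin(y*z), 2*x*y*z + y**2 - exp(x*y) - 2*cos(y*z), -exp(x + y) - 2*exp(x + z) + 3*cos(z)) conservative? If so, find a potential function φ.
No, ∇×F = (-2*x*y - 2*y*sin(y*z) - exp(x + y), -2*y*exp(y*z) - 3*y*cos(y*z) + exp(x + y) + 2*exp(x + z) - exp(y + z), -5*x + 2*y*z - y*exp(x*y) + 2*z*exp(y*z) + 3*z*cos(y*z) + exp(y + z)) ≠ 0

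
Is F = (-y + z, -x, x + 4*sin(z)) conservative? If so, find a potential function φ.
Yes, F is conservative. φ = -x*y + x*z - 4*cos(z)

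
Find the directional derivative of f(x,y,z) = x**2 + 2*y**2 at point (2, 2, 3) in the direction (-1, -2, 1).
-10*sqrt(6)/3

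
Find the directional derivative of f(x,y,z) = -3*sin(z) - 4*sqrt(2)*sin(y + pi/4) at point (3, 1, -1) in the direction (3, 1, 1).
sqrt(11)*(-7*cos(1) + 4*sin(1))/11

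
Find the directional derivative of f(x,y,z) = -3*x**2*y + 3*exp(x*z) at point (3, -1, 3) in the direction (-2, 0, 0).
-9*exp(9) - 18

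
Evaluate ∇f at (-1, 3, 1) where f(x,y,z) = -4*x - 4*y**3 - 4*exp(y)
(-4, -108 - 4*exp(3), 0)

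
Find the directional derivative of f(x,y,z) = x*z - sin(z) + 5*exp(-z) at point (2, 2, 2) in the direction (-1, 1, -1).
sqrt(3)*(-4*exp(2) + exp(2)*cos(2) + 5)*exp(-2)/3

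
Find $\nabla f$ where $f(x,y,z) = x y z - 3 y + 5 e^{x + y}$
(y*z + 5*exp(x + y), x*z + 5*exp(x + y) - 3, x*y)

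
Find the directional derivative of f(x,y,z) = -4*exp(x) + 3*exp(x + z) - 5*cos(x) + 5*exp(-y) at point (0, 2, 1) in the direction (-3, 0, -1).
6*sqrt(10)*(1 - E)/5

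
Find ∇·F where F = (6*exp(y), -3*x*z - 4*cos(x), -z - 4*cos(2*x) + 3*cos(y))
-1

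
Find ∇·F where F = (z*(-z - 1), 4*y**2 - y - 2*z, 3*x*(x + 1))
8*y - 1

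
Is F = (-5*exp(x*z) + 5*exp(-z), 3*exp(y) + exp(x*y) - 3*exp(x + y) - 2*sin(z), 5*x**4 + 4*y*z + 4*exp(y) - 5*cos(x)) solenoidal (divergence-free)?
No, ∇·F = x*exp(x*y) + 4*y - 5*z*exp(x*z) + 3*exp(y) - 3*exp(x + y)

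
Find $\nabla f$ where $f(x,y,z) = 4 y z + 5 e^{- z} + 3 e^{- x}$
(-3*exp(-x), 4*z, 4*y - 5*exp(-z))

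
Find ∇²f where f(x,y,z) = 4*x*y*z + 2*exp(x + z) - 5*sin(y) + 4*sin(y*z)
-4*y**2*sin(y*z) - 4*z**2*sin(y*z) + 4*exp(x + z) + 5*sin(y)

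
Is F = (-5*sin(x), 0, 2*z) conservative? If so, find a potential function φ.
Yes, F is conservative. φ = z**2 + 5*cos(x)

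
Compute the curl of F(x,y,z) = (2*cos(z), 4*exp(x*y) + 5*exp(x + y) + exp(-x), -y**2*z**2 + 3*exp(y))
(-2*y*z**2 + 3*exp(y), -2*sin(z), 4*y*exp(x*y) + 5*exp(x + y) - exp(-x))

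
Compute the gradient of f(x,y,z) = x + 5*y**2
(1, 10*y, 0)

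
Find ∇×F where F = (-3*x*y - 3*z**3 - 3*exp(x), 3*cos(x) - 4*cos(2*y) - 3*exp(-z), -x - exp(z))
(-3*exp(-z), 1 - 9*z**2, 3*x - 3*sin(x))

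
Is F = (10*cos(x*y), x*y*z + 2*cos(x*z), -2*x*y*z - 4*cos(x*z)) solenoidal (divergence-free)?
No, ∇·F = -2*x*y + x*z + 4*x*sin(x*z) - 10*y*sin(x*y)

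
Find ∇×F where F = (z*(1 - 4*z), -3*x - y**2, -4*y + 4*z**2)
(-4, 1 - 8*z, -3)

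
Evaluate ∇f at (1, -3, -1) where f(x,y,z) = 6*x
(6, 0, 0)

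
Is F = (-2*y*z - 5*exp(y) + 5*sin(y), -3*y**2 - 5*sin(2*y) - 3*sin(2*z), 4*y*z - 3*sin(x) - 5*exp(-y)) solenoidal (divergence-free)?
No, ∇·F = -2*y - 10*cos(2*y)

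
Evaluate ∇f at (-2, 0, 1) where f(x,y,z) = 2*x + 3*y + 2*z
(2, 3, 2)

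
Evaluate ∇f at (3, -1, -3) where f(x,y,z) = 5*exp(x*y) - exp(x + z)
(-1 - 5*exp(-3), 15*exp(-3), -1)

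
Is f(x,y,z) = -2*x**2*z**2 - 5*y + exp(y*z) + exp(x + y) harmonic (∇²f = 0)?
No, ∇²f = -4*x**2 + y**2*exp(y*z) + z**2*exp(y*z) - 4*z**2 + 2*exp(x + y)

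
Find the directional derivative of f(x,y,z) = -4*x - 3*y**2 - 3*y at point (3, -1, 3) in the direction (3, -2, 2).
-18*sqrt(17)/17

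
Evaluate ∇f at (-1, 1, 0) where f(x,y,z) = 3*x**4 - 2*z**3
(-12, 0, 0)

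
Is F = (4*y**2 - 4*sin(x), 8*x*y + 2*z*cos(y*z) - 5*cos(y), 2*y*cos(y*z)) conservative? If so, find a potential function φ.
Yes, F is conservative. φ = 4*x*y**2 - 5*sin(y) + 2*sin(y*z) + 4*cos(x)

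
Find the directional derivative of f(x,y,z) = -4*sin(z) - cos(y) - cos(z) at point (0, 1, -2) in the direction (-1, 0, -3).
3*sqrt(10)*(4*cos(2) + sin(2))/10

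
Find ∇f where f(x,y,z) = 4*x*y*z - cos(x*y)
(y*(4*z + sin(x*y)), x*(4*z + sin(x*y)), 4*x*y)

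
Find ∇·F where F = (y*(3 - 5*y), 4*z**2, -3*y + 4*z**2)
8*z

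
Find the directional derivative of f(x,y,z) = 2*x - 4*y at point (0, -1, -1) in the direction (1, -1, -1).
2*sqrt(3)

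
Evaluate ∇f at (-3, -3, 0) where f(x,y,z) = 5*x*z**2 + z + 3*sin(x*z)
(0, 0, -8)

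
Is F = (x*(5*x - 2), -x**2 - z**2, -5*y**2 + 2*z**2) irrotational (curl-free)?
No, ∇×F = (-10*y + 2*z, 0, -2*x)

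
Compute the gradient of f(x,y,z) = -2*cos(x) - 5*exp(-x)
(2*sin(x) + 5*exp(-x), 0, 0)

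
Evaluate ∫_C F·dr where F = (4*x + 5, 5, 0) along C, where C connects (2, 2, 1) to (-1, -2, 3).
-41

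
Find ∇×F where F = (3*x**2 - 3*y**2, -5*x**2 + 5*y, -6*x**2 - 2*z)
(0, 12*x, -10*x + 6*y)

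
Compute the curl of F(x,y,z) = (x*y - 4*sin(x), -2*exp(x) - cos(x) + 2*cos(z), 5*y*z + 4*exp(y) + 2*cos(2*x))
(5*z + 4*exp(y) + 2*sin(z), 4*sin(2*x), -x - 2*exp(x) + sin(x))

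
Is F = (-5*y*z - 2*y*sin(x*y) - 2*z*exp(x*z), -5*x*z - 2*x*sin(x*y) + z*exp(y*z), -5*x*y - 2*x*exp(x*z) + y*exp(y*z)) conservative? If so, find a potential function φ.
Yes, F is conservative. φ = -5*x*y*z - 2*exp(x*z) + exp(y*z) + 2*cos(x*y)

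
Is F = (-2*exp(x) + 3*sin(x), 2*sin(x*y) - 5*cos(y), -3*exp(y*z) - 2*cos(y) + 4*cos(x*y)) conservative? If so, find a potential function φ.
No, ∇×F = (-4*x*sin(x*y) - 3*z*exp(y*z) + 2*sin(y), 4*y*sin(x*y), 2*y*cos(x*y)) ≠ 0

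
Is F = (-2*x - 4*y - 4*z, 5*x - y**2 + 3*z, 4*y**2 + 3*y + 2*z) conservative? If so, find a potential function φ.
No, ∇×F = (8*y, -4, 9) ≠ 0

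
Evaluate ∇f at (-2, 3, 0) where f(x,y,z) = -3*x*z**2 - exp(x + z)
(-exp(-2), 0, -exp(-2))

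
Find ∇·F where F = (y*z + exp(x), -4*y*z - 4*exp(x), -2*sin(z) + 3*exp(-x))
-4*z + exp(x) - 2*cos(z)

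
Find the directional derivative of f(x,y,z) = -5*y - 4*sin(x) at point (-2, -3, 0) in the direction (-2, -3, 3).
sqrt(22)*(8*cos(2) + 15)/22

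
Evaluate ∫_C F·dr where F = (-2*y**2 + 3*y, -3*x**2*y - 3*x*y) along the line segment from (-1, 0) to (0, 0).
0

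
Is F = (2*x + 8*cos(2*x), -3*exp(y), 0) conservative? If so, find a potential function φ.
Yes, F is conservative. φ = x**2 - 3*exp(y) + 4*sin(2*x)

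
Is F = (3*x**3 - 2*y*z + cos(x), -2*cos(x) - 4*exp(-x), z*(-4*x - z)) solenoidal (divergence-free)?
No, ∇·F = 9*x**2 - 4*x - 2*z - sin(x)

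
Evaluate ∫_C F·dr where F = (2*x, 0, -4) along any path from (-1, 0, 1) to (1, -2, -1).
8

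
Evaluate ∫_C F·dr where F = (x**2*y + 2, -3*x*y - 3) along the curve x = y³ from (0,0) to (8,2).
298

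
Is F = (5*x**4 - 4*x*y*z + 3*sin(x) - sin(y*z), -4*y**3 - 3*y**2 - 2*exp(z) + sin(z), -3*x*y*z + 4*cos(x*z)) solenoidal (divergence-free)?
No, ∇·F = 20*x**3 - 3*x*y - 4*x*sin(x*z) - 12*y**2 - 4*y*z - 6*y + 3*cos(x)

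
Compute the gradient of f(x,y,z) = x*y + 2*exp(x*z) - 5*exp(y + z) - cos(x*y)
(y*sin(x*y) + y + 2*z*exp(x*z), x*sin(x*y) + x - 5*exp(y + z), 2*x*exp(x*z) - 5*exp(y + z))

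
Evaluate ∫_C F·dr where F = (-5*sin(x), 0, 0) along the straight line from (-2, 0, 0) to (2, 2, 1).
0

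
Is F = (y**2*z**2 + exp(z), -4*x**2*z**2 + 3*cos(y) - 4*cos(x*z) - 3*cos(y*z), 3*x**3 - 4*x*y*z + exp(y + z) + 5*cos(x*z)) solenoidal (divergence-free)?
No, ∇·F = -4*x*y - 5*x*sin(x*z) + 3*z*sin(y*z) + exp(y + z) - 3*sin(y)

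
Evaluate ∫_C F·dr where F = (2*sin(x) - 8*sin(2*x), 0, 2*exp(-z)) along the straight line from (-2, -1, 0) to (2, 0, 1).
2 - 2*exp(-1)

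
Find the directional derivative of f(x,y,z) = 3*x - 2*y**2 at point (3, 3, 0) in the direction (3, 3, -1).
-27*sqrt(19)/19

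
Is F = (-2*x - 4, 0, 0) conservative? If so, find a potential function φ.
Yes, F is conservative. φ = x*(-x - 4)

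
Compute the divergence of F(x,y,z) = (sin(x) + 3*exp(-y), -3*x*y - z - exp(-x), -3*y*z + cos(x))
-3*x - 3*y + cos(x)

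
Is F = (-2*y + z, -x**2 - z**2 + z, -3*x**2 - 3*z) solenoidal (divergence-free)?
No, ∇·F = -3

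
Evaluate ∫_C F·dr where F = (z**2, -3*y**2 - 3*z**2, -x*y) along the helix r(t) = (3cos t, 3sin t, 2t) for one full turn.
48*pi*(-3 + pi)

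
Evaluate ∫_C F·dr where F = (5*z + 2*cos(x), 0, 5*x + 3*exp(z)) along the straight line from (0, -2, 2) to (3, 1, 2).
2*sin(3) + 30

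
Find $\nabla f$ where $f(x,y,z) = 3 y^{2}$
(0, 6*y, 0)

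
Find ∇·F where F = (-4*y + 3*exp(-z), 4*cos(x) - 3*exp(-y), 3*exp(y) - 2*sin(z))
-2*cos(z) + 3*exp(-y)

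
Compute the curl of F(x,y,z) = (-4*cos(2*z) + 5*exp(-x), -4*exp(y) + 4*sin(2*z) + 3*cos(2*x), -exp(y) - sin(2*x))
(-exp(y) - 8*cos(2*z), 8*sin(2*z) + 2*cos(2*x), -6*sin(2*x))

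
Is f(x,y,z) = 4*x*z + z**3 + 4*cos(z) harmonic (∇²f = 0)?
No, ∇²f = 6*z - 4*cos(z)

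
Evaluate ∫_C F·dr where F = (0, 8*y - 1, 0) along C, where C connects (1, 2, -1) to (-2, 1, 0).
-11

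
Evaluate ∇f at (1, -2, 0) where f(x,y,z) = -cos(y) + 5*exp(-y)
(0, -5*exp(2) - sin(2), 0)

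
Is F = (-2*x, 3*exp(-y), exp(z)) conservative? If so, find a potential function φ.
Yes, F is conservative. φ = -x**2 + exp(z) - 3*exp(-y)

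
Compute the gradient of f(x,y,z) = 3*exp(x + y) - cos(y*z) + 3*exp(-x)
((3*exp(2*x + y) - 3)*exp(-x), z*sin(y*z) + 3*exp(x + y), y*sin(y*z))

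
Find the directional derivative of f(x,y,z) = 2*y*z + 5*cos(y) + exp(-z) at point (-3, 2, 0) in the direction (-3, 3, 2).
3*sqrt(22)*(2 - 5*sin(2))/22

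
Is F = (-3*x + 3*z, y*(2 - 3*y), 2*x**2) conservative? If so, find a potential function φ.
No, ∇×F = (0, 3 - 4*x, 0) ≠ 0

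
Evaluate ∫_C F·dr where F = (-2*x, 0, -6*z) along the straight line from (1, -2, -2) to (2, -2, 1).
6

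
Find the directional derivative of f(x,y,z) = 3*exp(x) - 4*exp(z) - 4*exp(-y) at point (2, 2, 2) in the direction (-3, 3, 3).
sqrt(3)*(4 - 7*exp(4))*exp(-2)/3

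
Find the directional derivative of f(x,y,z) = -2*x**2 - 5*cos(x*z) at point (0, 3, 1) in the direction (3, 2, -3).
0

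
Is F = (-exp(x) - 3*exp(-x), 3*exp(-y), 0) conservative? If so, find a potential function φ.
Yes, F is conservative. φ = -exp(x) - 3*exp(-y) + 3*exp(-x)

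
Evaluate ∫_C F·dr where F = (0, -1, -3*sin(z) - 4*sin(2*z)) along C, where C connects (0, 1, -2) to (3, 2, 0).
-3*cos(2) - 2*cos(4) + 4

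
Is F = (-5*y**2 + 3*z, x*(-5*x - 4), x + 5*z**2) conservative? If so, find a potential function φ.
No, ∇×F = (0, 2, -10*x + 10*y - 4) ≠ 0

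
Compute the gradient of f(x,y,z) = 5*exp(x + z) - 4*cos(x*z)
(4*z*sin(x*z) + 5*exp(x + z), 0, 4*x*sin(x*z) + 5*exp(x + z))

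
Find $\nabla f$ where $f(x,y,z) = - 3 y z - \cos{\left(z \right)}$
(0, -3*z, -3*y + sin(z))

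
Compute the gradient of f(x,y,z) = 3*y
(0, 3, 0)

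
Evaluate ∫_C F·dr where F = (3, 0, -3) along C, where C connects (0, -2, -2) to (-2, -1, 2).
-18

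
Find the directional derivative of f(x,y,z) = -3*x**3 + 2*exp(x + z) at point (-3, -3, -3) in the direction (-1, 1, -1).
sqrt(3)*(-4 + 81*exp(6))*exp(-6)/3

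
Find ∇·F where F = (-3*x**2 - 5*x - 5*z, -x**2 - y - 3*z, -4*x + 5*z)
-6*x - 1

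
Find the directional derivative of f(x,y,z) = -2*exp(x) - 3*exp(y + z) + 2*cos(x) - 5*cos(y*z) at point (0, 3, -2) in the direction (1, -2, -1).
sqrt(6)*(-2 - 5*sin(6) + 9*E)/6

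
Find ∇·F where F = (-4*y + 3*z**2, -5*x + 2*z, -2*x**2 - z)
-1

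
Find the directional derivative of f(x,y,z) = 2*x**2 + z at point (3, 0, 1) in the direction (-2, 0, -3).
-27*sqrt(13)/13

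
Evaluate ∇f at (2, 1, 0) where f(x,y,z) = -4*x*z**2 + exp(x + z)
(exp(2), 0, exp(2))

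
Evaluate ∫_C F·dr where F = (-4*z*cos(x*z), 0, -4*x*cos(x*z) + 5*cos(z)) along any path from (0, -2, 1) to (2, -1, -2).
-5*sin(2) - 5*sin(1) + 4*sin(4)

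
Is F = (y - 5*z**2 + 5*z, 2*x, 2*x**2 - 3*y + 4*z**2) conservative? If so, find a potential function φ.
No, ∇×F = (-3, -4*x - 10*z + 5, 1) ≠ 0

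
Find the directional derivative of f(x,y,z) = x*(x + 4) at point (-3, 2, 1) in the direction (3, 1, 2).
-3*sqrt(14)/7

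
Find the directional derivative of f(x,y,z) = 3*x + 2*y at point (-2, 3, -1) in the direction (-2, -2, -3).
-10*sqrt(17)/17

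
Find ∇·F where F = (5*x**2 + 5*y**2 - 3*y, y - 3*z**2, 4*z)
10*x + 5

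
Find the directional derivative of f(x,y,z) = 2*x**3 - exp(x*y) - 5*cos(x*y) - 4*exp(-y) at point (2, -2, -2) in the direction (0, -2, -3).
4*sqrt(13)*(-2*exp(6) + 5*exp(4)*sin(4) + 1)*exp(-4)/13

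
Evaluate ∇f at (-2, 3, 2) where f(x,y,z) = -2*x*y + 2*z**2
(-6, 4, 8)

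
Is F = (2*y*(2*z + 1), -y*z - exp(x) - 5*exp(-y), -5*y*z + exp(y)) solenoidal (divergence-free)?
No, ∇·F = -5*y - z + 5*exp(-y)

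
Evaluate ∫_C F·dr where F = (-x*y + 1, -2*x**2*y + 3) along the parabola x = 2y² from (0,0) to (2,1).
31/15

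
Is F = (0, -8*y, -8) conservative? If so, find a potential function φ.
Yes, F is conservative. φ = -4*y**2 - 8*z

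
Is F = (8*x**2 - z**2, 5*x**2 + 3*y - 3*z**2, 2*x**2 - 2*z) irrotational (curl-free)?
No, ∇×F = (6*z, -4*x - 2*z, 10*x)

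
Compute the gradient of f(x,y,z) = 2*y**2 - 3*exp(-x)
(3*exp(-x), 4*y, 0)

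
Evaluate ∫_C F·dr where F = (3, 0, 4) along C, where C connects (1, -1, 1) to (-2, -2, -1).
-17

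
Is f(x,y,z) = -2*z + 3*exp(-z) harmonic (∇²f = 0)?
No, ∇²f = 3*exp(-z)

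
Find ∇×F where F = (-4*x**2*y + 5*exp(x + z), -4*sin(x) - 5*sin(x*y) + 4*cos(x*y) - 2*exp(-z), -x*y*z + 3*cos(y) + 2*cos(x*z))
(-x*z - 3*sin(y) - 2*exp(-z), y*z + 2*z*sin(x*z) + 5*exp(x + z), 4*x**2 - 4*y*sin(x*y) - 5*y*cos(x*y) - 4*cos(x))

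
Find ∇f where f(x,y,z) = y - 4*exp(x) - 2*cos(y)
(-4*exp(x), 2*sin(y) + 1, 0)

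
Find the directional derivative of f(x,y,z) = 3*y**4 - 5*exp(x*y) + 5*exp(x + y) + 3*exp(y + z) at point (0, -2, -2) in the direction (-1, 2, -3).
sqrt(14)*(-202*exp(4) - 3 + 5*exp(2))*exp(-4)/14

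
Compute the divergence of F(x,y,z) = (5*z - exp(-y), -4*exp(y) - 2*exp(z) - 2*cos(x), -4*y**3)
-4*exp(y)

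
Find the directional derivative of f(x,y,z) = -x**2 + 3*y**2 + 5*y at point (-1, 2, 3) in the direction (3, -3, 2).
-45*sqrt(22)/22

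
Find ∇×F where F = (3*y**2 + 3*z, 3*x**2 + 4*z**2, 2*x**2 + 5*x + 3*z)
(-8*z, -4*x - 2, 6*x - 6*y)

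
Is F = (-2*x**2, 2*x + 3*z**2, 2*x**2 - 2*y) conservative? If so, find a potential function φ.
No, ∇×F = (-6*z - 2, -4*x, 2) ≠ 0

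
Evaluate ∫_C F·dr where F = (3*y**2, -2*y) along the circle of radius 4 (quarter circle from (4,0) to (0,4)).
-144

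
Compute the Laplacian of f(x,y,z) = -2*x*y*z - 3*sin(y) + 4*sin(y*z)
-4*y**2*sin(y*z) - 4*z**2*sin(y*z) + 3*sin(y)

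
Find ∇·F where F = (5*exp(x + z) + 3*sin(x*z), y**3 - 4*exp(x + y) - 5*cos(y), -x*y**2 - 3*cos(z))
3*y**2 + 3*z*cos(x*z) - 4*exp(x + y) + 5*exp(x + z) + 5*sin(y) + 3*sin(z)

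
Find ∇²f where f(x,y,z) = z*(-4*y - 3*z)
-6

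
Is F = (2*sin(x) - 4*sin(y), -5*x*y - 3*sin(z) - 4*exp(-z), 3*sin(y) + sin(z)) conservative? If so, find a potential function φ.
No, ∇×F = (3*cos(y) + 3*cos(z) - 4*exp(-z), 0, -5*y + 4*cos(y)) ≠ 0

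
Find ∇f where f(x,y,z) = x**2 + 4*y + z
(2*x, 4, 1)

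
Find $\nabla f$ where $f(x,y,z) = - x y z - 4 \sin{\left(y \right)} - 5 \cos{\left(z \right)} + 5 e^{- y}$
(-y*z, -x*z - 4*cos(y) - 5*exp(-y), -x*y + 5*sin(z))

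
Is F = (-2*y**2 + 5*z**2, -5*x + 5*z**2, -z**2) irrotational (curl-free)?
No, ∇×F = (-10*z, 10*z, 4*y - 5)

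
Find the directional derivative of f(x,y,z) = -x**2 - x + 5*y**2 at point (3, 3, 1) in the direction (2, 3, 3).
38*sqrt(22)/11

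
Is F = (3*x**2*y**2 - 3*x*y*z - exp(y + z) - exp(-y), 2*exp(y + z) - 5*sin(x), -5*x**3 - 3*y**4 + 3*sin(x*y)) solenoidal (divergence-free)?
No, ∇·F = 6*x*y**2 - 3*y*z + 2*exp(y + z)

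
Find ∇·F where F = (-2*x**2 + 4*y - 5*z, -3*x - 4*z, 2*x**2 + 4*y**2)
-4*x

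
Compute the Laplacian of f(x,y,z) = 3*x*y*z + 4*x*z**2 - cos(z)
8*x + cos(z)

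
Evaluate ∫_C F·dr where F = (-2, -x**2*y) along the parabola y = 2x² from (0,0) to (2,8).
-268/3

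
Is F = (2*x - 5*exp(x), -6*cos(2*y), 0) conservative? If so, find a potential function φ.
Yes, F is conservative. φ = x**2 - 5*exp(x) - 3*sin(2*y)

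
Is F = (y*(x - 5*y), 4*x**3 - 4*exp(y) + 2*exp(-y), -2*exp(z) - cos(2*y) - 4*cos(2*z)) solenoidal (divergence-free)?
No, ∇·F = y - 4*exp(y) - 2*exp(z) + 8*sin(2*z) - 2*exp(-y)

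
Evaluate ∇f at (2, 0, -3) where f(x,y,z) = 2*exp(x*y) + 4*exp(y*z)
(0, -8, 0)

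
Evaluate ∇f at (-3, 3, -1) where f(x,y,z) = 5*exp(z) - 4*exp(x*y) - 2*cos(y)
(-12*exp(-9), 12*exp(-9) + 2*sin(3), 5*exp(-1))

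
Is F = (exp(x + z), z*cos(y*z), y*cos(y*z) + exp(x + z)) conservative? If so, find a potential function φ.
Yes, F is conservative. φ = exp(x + z) + sin(y*z)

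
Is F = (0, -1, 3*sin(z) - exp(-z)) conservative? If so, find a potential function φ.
Yes, F is conservative. φ = -y - 3*cos(z) + exp(-z)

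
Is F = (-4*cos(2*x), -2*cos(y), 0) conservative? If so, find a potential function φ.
Yes, F is conservative. φ = -2*sin(2*x) - 2*sin(y)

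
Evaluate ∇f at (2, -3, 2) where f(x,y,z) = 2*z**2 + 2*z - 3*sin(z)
(0, 0, 10 - 3*cos(2))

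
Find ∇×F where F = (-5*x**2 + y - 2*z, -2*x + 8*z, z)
(-8, -2, -3)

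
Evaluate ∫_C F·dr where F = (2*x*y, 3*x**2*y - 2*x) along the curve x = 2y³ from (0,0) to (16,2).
5648/7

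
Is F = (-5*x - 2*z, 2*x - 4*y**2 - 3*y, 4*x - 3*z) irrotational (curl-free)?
No, ∇×F = (0, -6, 2)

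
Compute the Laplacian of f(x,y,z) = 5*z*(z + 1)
10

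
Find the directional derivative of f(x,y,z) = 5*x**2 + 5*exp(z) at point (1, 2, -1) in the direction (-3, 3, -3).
5*sqrt(3)*(-2*E - 1)*exp(-1)/3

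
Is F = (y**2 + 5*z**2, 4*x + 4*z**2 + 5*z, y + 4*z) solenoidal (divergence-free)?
No, ∇·F = 4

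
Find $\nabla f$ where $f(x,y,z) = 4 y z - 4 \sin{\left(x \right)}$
(-4*cos(x), 4*z, 4*y)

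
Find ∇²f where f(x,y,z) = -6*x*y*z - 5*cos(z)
5*cos(z)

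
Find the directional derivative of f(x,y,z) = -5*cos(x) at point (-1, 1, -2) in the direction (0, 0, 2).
0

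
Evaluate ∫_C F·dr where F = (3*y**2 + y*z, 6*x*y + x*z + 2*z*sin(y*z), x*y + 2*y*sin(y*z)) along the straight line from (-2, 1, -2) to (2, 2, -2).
2*cos(2) - 2*cos(4) + 18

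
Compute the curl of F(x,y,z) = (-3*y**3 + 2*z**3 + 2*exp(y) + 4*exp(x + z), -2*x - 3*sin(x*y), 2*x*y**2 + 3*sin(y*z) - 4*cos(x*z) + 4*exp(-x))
(4*x*y + 3*z*cos(y*z), -2*y**2 + 6*z**2 - 4*z*sin(x*z) + 4*exp(x + z) + 4*exp(-x), 9*y**2 - 3*y*cos(x*y) - 2*exp(y) - 2)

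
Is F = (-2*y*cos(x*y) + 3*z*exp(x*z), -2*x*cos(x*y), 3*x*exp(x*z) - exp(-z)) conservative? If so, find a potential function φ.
Yes, F is conservative. φ = 3*exp(x*z) - 2*sin(x*y) + exp(-z)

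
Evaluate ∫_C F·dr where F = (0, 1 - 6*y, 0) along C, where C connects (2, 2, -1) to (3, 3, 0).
-14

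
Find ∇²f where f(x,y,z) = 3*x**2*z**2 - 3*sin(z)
6*x**2 + 6*z**2 + 3*sin(z)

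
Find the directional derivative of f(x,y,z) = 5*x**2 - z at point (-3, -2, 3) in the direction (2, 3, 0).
-60*sqrt(13)/13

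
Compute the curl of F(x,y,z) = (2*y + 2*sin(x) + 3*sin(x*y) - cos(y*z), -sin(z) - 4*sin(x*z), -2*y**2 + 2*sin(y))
(4*x*cos(x*z) - 4*y + 2*cos(y) + cos(z), y*sin(y*z), -3*x*cos(x*y) - z*sin(y*z) - 4*z*cos(x*z) - 2)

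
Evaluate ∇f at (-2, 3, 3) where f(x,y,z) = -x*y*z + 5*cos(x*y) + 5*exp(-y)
(-9 + 15*sin(6), -5*exp(-3) - 10*sin(6) + 6, 6)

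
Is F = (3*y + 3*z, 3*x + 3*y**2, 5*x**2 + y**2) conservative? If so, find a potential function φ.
No, ∇×F = (2*y, 3 - 10*x, 0) ≠ 0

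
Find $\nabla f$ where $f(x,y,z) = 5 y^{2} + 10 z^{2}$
(0, 10*y, 20*z)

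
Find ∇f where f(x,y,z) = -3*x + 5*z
(-3, 0, 5)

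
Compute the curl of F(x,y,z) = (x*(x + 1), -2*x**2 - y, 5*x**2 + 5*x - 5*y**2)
(-10*y, -10*x - 5, -4*x)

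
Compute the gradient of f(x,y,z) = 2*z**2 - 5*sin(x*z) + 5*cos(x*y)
(-5*y*sin(x*y) - 5*z*cos(x*z), -5*x*sin(x*y), -5*x*cos(x*z) + 4*z)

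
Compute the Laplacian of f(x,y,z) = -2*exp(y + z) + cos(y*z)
-y**2*cos(y*z) - z**2*cos(y*z) - 4*exp(y + z)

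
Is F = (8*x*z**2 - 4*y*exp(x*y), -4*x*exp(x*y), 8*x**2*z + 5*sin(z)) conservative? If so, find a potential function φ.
Yes, F is conservative. φ = 4*x**2*z**2 - 4*exp(x*y) - 5*cos(z)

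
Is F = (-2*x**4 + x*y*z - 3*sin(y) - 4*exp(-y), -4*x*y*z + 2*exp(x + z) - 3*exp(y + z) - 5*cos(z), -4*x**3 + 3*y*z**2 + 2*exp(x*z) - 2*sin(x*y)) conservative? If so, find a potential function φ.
No, ∇×F = (4*x*y - 2*x*cos(x*y) + 3*z**2 - 2*exp(x + z) + 3*exp(y + z) - 5*sin(z), 12*x**2 + x*y + 2*y*cos(x*y) - 2*z*exp(x*z), -x*z - 4*y*z + 2*exp(x + z) + 3*cos(y) - 4*exp(-y)) ≠ 0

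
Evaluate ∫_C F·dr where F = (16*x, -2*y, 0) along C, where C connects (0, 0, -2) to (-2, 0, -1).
32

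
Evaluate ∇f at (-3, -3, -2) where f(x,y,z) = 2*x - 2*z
(2, 0, -2)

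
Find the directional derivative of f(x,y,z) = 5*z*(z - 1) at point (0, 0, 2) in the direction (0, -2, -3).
-45*sqrt(13)/13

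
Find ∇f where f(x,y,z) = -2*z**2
(0, 0, -4*z)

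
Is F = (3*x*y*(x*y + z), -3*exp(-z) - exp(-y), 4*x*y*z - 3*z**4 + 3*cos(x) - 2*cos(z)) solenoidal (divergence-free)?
No, ∇·F = 6*x*y**2 + 4*x*y + 3*y*z - 12*z**3 + 2*sin(z) + exp(-y)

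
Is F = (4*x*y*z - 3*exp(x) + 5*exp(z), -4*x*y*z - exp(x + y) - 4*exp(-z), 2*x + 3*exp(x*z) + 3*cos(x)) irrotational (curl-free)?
No, ∇×F = (4*x*y - 4*exp(-z), 4*x*y - 3*z*exp(x*z) + 5*exp(z) + 3*sin(x) - 2, -4*x*z - 4*y*z - exp(x + y))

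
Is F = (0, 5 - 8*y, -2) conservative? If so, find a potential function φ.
Yes, F is conservative. φ = -4*y**2 + 5*y - 2*z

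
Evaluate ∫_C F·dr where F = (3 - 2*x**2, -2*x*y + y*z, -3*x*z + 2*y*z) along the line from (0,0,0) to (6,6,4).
-254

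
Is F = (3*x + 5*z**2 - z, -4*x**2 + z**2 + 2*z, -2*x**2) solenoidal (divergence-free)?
No, ∇·F = 3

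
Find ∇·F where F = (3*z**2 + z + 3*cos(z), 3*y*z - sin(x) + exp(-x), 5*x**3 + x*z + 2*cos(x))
x + 3*z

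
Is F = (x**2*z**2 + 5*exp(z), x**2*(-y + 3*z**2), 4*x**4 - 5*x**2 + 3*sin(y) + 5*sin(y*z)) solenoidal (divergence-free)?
No, ∇·F = -x**2 + 2*x*z**2 + 5*y*cos(y*z)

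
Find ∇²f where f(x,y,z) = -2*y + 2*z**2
4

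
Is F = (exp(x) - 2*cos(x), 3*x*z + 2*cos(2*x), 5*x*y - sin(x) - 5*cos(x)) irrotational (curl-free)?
No, ∇×F = (2*x, -5*y - 5*sin(x) + cos(x), 3*z - 4*sin(2*x))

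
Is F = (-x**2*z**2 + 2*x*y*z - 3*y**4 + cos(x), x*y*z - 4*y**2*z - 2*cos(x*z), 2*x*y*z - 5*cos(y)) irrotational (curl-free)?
No, ∇×F = (-x*y + 2*x*z - 2*x*sin(x*z) + 4*y**2 + 5*sin(y), -2*x**2*z + 2*x*y - 2*y*z, -2*x*z + 12*y**3 + y*z + 2*z*sin(x*z))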